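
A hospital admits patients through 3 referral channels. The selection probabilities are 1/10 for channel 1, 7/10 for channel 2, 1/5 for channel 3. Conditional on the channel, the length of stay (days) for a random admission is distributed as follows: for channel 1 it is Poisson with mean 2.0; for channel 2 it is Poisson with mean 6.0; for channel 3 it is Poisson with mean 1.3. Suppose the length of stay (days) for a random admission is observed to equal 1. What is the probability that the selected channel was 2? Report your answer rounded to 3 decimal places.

0.096

Likelihoods P(X=1 | ·): 1: 0.270671; 2: 0.0148725; 3: 0.354291.
Posterior ∝ prior × likelihood. Numerator for 2: 0.7·0.0148725 = 0.0104108.
Normalizing constant: 0.1·0.270671 + 0.7·0.0148725 + 0.2·0.354291 = 0.108336.
P(2 | observation) = 0.0104108 / 0.108336 = 0.0960969.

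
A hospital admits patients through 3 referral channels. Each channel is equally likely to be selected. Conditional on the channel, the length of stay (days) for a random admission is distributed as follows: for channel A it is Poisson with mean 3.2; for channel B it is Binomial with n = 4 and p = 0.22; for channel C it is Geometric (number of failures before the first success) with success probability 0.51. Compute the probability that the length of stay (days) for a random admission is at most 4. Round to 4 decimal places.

Conditional on each channel, P(X ≤ 4): A: 0.780613; B: 1; C: 0.971752.
By total probability, P(X ≤ 4) = 0.333333·0.780613 + 0.333333·1 + 0.333333·0.971752 = 0.917455.

0.9175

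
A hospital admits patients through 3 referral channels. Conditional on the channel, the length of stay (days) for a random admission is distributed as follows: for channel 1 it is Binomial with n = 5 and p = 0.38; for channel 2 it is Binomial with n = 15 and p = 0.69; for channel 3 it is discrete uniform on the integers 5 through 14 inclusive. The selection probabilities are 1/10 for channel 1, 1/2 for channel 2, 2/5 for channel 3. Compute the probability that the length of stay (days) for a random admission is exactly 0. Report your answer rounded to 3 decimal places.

0.009

Conditional on each channel, P(X = 0): 1: 0.0916133; 2: 2.34653e-08; 3: 0.
By total probability, P(X = 0) = 0.1·0.0916133 + 0.5·2.34653e-08 + 0.4·0 = 0.00916134.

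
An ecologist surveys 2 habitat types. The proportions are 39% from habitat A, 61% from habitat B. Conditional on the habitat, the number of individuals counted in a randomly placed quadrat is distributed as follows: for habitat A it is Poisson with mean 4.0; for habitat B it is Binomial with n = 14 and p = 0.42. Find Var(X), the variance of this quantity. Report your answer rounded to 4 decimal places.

Per component, A: μ=4, E[X²]=20; B: μ=5.88, E[X²]=37.9848.
E[X] = 0.39·4 + 0.61·5.88 = 5.1468.
E[X²] = 0.39·20 + 0.61·37.9848 = 30.9707.
Var(X) = E[X²] − (E[X])² = 30.9707 − 26.4896 = 4.48118.

4.4812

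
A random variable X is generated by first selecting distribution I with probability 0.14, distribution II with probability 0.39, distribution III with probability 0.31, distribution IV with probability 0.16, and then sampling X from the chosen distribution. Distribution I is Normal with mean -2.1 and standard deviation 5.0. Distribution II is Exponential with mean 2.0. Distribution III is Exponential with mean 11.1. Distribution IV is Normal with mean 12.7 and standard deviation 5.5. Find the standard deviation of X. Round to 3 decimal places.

8.875

Per component, I: μ=-2.1, E[X²]=29.41; II: μ=2, E[X²]=8; III: μ=11.1, E[X²]=246.42; IV: μ=12.7, E[X²]=191.54.
E[X] = 0.14·-2.1 + 0.39·2 + 0.31·11.1 + 0.16·12.7 = 5.959.
E[X²] = 0.14·29.41 + 0.39·8 + 0.31·246.42 + 0.16·191.54 = 114.274.
Var(X) = E[X²] − (E[X])² = 114.274 − 35.5097 = 78.7643.
SD(X) = √78.7643 = 8.87493.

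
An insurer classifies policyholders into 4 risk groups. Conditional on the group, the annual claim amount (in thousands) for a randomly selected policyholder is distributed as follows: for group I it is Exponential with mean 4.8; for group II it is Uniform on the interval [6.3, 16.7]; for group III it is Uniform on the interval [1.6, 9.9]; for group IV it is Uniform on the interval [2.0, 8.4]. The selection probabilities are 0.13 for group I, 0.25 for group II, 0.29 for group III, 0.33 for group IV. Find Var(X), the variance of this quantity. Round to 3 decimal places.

15.240

Per component, I: μ=4.8, E[X²]=46.08; II: μ=11.5, E[X²]=141.263; III: μ=5.75, E[X²]=38.8033; IV: μ=5.2, E[X²]=30.4533.
E[X] = 0.13·4.8 + 0.25·11.5 + 0.29·5.75 + 0.33·5.2 = 6.8825.
E[X²] = 0.13·46.08 + 0.25·141.263 + 0.29·38.8033 + 0.33·30.4533 = 62.6088.
Var(X) = E[X²] − (E[X])² = 62.6088 − 47.3688 = 15.24.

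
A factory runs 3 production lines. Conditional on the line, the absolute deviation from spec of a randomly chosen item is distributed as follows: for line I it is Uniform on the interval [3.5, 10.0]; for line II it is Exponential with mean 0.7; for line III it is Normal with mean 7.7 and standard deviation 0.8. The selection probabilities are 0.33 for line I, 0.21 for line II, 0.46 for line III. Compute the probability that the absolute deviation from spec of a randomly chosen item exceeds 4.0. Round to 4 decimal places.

Conditional on each line, P(X > 4.0): I: 0.923077; II: 0.00329851; III: 0.999998.
By total probability, P(X > 4.0) = 0.33·0.923077 + 0.21·0.00329851 + 0.46·0.999998 = 0.765307.

0.7653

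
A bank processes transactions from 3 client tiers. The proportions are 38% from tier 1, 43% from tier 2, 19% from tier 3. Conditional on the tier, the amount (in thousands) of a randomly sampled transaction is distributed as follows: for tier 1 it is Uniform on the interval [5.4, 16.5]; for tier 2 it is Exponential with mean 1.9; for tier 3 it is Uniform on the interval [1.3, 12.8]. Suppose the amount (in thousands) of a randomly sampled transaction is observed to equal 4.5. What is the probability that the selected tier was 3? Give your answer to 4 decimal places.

Likelihoods f(4.5 | ·): 1: 0; 2: 0.0492781; 3: 0.0869565.
Posterior ∝ prior × likelihood. Numerator for 3: 0.19·0.0869565 = 0.0165217.
Normalizing constant: 0.38·0 + 0.43·0.0492781 + 0.19·0.0869565 = 0.0377113.
P(3 | observation) = 0.0165217 / 0.0377113 = 0.438111.

0.4381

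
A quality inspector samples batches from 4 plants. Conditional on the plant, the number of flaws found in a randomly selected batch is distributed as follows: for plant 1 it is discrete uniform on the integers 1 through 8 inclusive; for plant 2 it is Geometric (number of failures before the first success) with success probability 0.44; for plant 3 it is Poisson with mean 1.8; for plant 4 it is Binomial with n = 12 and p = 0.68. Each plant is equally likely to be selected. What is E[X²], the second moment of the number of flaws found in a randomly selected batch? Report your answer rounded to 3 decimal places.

26.062

For each component E[X²] = Var + (mean)², giving 1: 25.5; 2: 4.5124; 3: 5.04; 4: 69.1968.
Overall E[X²] = 0.25·25.5 + 0.25·4.5124 + 0.25·5.04 + 0.25·69.1968 = 26.0623.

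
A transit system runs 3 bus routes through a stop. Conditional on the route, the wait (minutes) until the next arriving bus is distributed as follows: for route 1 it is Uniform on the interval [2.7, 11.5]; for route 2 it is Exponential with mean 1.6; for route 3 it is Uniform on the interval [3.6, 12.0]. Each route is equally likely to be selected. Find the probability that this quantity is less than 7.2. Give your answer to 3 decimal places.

Conditional on each route, P(X < 7.2): 1: 0.511364; 2: 0.988891; 3: 0.428571.
By total probability, P(X < 7.2) = 0.333333·0.511364 + 0.333333·0.988891 + 0.333333·0.428571 = 0.642942.

0.643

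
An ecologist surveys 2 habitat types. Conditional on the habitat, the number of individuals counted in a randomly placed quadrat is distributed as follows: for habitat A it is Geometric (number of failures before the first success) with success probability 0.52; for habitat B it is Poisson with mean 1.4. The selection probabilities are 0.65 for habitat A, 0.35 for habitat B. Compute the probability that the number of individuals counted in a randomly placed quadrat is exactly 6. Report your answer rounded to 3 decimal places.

Conditional on each habitat, P(X = 6): A: 0.00635991; B: 0.00257883.
By total probability, P(X = 6) = 0.65·0.00635991 + 0.35·0.00257883 = 0.00503653.

0.005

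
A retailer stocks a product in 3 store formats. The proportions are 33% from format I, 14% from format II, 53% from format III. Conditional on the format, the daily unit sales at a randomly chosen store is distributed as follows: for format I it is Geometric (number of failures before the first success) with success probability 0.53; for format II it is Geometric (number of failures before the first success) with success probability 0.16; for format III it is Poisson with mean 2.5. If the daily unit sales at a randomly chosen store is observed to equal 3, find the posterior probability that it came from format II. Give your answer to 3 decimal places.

Likelihoods P(X=3 | ·): I: 0.0550262; II: 0.0948326; III: 0.213763.
Posterior ∝ prior × likelihood. Numerator for II: 0.14·0.0948326 = 0.0132766.
Normalizing constant: 0.33·0.0550262 + 0.14·0.0948326 + 0.53·0.213763 = 0.14473.
P(II | observation) = 0.0132766 / 0.14473 = 0.0917336.

0.092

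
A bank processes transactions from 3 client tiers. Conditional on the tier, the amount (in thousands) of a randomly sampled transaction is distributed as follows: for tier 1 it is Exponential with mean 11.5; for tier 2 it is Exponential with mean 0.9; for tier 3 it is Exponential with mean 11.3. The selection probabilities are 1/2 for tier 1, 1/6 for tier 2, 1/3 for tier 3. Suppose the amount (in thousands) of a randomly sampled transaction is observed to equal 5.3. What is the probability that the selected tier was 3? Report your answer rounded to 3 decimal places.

0.398

Likelihoods f(5.3 | ·): 1: 0.0548465; 2: 0.00307784; 3: 0.0553638.
Posterior ∝ prior × likelihood. Numerator for 3: 0.333333·0.0553638 = 0.0184546.
Normalizing constant: 0.5·0.0548465 + 0.166667·0.00307784 + 0.333333·0.0553638 = 0.0463908.
P(3 | observation) = 0.0184546 / 0.0463908 = 0.397807.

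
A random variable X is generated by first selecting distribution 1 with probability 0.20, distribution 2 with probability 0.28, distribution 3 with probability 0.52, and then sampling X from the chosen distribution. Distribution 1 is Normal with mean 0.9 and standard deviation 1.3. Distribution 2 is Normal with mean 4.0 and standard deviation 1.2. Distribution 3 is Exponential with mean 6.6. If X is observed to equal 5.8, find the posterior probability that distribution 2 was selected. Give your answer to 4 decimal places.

0.4798

Likelihoods f(5.8 | ·): 1: 0.00025231; 2: 0.107931; 3: 0.0629221.
Posterior ∝ prior × likelihood. Numerator for 2: 0.28·0.107931 = 0.0302208.
Normalizing constant: 0.2·0.00025231 + 0.28·0.107931 + 0.52·0.0629221 = 0.0629907.
P(2 | observation) = 0.0302208 / 0.0629907 = 0.479765.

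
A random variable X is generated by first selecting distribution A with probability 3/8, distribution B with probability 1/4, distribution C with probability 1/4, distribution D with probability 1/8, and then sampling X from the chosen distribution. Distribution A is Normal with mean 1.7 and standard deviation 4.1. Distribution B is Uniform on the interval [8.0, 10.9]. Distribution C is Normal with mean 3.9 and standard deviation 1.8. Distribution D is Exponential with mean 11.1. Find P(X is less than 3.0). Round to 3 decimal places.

0.341

Conditional on each component, P(X < 3.0): A: 0.624406; B: 0; C: 0.308538; D: 0.236827.
By total probability, P(X < 3.0) = 0.375·0.624406 + 0.25·0 + 0.25·0.308538 + 0.125·0.236827 = 0.34089.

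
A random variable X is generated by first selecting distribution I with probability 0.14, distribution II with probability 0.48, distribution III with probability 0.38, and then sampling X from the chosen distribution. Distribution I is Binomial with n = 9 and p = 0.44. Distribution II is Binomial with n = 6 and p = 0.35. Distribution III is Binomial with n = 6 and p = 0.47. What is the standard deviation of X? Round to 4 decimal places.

Per component, I: μ=3.96, E[X²]=17.8992; II: μ=2.1, E[X²]=5.775; III: μ=2.82, E[X²]=9.447.
E[X] = 0.14·3.96 + 0.48·2.1 + 0.38·2.82 = 2.634.
E[X²] = 0.14·17.8992 + 0.48·5.775 + 0.38·9.447 = 8.86775.
Var(X) = E[X²] − (E[X])² = 8.86775 − 6.93796 = 1.92979.
SD(X) = √1.92979 = 1.38917.

1.3892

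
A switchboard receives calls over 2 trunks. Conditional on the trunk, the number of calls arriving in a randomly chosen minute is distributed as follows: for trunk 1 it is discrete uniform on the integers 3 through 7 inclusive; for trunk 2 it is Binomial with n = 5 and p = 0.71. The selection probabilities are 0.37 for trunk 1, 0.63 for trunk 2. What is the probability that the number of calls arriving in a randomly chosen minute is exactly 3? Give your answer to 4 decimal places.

Conditional on each trunk, P(X = 3): 1: 0.2; 2: 0.301003.
By total probability, P(X = 3) = 0.37·0.2 + 0.63·0.301003 = 0.263632.

0.2636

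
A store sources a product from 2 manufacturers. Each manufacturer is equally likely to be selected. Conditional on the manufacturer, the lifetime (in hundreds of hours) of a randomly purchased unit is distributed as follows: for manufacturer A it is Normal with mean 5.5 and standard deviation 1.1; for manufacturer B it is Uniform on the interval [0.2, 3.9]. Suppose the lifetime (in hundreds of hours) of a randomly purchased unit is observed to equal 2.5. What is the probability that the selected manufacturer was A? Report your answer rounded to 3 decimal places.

Likelihoods f(2.5 | ·): A: 0.00879777; B: 0.27027.
Posterior ∝ prior × likelihood. Numerator for A: 0.5·0.00879777 = 0.00439889.
Normalizing constant: 0.5·0.00879777 + 0.5·0.27027 = 0.139534.
P(A | observation) = 0.00439889 / 0.139534 = 0.0315255.

0.032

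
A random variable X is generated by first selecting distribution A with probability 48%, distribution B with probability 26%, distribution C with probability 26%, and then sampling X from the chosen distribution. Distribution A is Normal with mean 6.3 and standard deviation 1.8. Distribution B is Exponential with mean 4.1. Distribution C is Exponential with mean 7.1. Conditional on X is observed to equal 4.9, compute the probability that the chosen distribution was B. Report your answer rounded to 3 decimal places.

0.165

Likelihoods f(4.9 | ·): A: 0.163786; B: 0.0738212; C: 0.0706346.
Posterior ∝ prior × likelihood. Numerator for B: 0.26·0.0738212 = 0.0191935.
Normalizing constant: 0.48·0.163786 + 0.26·0.0738212 + 0.26·0.0706346 = 0.116176.
P(B | observation) = 0.0191935 / 0.116176 = 0.165211.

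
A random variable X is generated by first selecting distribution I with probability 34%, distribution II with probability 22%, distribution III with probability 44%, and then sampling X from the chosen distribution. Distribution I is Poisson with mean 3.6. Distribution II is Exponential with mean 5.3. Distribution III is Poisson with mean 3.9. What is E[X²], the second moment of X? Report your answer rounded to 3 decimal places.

26.398

For each component E[X²] = Var + (mean)², giving I: 16.56; II: 56.18; III: 19.11.
Overall E[X²] = 0.34·16.56 + 0.22·56.18 + 0.44·19.11 = 26.3984.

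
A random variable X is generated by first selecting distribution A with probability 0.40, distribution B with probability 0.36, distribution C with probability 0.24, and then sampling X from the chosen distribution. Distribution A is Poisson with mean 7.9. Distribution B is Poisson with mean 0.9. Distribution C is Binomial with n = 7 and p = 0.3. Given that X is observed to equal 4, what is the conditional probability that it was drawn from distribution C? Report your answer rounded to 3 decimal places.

Likelihoods P(X=4 | ·): A: 0.0601687; B: 0.0111146; C: 0.0972405.
Posterior ∝ prior × likelihood. Numerator for C: 0.24·0.0972405 = 0.0233377.
Normalizing constant: 0.4·0.0601687 + 0.36·0.0111146 + 0.24·0.0972405 = 0.0514065.
P(C | observation) = 0.0233377 / 0.0514065 = 0.453984.

0.454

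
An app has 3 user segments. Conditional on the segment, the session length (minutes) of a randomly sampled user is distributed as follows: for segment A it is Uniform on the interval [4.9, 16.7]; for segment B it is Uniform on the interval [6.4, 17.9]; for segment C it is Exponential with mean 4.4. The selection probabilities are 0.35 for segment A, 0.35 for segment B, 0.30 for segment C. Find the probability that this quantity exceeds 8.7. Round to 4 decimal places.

0.5588

Conditional on each segment, P(X > 8.7): A: 0.677966; B: 0.8; C: 0.138446.
By total probability, P(X > 8.7) = 0.35·0.677966 + 0.35·0.8 + 0.3·0.138446 = 0.558822.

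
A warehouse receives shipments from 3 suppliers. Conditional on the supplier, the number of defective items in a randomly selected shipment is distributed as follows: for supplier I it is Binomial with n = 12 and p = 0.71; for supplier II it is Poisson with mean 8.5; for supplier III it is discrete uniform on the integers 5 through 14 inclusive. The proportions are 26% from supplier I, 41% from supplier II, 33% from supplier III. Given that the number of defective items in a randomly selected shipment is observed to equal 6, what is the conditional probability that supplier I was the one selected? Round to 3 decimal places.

Likelihoods P(X=6 | ·): I: 0.0704061; II: 0.106581; III: 0.1.
Posterior ∝ prior × likelihood. Numerator for I: 0.26·0.0704061 = 0.0183056.
Normalizing constant: 0.26·0.0704061 + 0.41·0.106581 + 0.33·0.1 = 0.0950036.
P(I | observation) = 0.0183056 / 0.0950036 = 0.192683.

0.193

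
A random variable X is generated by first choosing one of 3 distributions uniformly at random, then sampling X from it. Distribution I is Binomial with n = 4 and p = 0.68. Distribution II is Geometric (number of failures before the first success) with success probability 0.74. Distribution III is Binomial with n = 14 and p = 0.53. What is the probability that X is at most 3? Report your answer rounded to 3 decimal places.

0.599

Conditional on each component, P(X ≤ 3): I: 0.786186; II: 0.99543; III: 0.0167979.
By total probability, P(X ≤ 3) = 0.333333·0.786186 + 0.333333·0.99543 + 0.333333·0.0167979 = 0.599471.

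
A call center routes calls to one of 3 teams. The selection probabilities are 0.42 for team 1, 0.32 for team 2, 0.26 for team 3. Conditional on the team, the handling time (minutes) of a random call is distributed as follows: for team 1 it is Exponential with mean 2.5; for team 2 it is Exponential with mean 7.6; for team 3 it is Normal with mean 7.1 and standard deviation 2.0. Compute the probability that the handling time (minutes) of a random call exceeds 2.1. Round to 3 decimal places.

Conditional on each team, P(X > 2.1): 1: 0.431711; 2: 0.758573; 3: 0.99379.
By total probability, P(X > 2.1) = 0.42·0.431711 + 0.32·0.758573 + 0.26·0.99379 = 0.682447.

0.682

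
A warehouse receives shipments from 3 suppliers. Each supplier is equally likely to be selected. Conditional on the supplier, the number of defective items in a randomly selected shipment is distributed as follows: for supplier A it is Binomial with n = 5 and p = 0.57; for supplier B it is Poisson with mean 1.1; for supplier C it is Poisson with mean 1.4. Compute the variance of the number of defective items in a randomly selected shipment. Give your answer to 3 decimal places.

1.826

Per component, A: μ=2.85, E[X²]=9.348; B: μ=1.1, E[X²]=2.31; C: μ=1.4, E[X²]=3.36.
E[X] = 0.333333·2.85 + 0.333333·1.1 + 0.333333·1.4 = 1.78333.
E[X²] = 0.333333·9.348 + 0.333333·2.31 + 0.333333·3.36 = 5.006.
Var(X) = E[X²] − (E[X])² = 5.006 − 3.18028 = 1.82572.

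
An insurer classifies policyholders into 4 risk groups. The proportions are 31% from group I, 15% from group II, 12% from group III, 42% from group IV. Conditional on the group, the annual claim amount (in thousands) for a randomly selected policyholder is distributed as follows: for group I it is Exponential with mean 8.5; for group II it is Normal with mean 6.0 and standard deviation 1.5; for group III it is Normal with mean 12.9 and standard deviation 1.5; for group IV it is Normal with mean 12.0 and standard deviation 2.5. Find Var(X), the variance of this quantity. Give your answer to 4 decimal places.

Per component, I: μ=8.5, E[X²]=144.5; II: μ=6, E[X²]=38.25; III: μ=12.9, E[X²]=168.66; IV: μ=12, E[X²]=150.25.
E[X] = 0.31·8.5 + 0.15·6 + 0.12·12.9 + 0.42·12 = 10.123.
E[X²] = 0.31·144.5 + 0.15·38.25 + 0.12·168.66 + 0.42·150.25 = 133.877.
Var(X) = E[X²] − (E[X])² = 133.877 − 102.475 = 31.4016.

31.4016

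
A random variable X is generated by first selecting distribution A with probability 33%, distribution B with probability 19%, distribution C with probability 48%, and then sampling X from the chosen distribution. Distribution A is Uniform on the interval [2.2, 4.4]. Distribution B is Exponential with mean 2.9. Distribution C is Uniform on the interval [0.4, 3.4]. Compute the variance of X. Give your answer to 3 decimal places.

Per component, A: μ=3.3, E[X²]=11.2933; B: μ=2.9, E[X²]=16.82; C: μ=1.9, E[X²]=4.36.
E[X] = 0.33·3.3 + 0.19·2.9 + 0.48·1.9 = 2.552.
E[X²] = 0.33·11.2933 + 0.19·16.82 + 0.48·4.36 = 9.0154.
Var(X) = E[X²] − (E[X])² = 9.0154 − 6.5127 = 2.5027.

2.503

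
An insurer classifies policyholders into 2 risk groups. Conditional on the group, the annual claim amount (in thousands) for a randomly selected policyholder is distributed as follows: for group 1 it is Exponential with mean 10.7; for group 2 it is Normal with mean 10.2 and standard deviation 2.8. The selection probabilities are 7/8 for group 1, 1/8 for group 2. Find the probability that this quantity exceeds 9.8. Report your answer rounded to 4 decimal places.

Conditional on each group, P(X > 9.8): 1: 0.400161; 2: 0.556798.
By total probability, P(X > 9.8) = 0.875·0.400161 + 0.125·0.556798 = 0.419741.

0.4197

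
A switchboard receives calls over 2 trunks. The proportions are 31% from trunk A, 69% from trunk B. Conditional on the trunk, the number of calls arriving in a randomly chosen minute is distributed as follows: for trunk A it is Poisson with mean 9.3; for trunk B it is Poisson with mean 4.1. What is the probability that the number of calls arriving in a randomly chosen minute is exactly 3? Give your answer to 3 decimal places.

0.135

Conditional on each trunk, P(X = 3): A: 0.0122563; B: 0.190368.
By total probability, P(X = 3) = 0.31·0.0122563 + 0.69·0.190368 = 0.135153.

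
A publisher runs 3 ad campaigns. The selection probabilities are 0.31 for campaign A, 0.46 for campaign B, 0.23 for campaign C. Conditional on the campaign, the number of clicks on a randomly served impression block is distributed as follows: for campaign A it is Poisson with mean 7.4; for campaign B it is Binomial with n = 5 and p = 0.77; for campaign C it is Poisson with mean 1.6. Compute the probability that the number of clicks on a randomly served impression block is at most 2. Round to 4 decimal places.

Conditional on each campaign, P(X ≤ 2): A: 0.0218706; B: 0.0835557; C: 0.783358.
By total probability, P(X ≤ 2) = 0.31·0.0218706 + 0.46·0.0835557 + 0.23·0.783358 = 0.225388.

0.2254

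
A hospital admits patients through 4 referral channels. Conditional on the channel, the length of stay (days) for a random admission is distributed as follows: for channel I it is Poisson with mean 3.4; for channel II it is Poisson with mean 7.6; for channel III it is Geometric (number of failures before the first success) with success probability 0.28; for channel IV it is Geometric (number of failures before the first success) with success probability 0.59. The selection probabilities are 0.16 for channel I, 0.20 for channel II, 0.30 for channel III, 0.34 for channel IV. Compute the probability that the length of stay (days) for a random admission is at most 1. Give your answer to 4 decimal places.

0.4517

Conditional on each channel, P(X ≤ 1): I: 0.146842; II: 0.00430388; III: 0.4816; IV: 0.8319.
By total probability, P(X ≤ 1) = 0.16·0.146842 + 0.2·0.00430388 + 0.3·0.4816 + 0.34·0.8319 = 0.451682.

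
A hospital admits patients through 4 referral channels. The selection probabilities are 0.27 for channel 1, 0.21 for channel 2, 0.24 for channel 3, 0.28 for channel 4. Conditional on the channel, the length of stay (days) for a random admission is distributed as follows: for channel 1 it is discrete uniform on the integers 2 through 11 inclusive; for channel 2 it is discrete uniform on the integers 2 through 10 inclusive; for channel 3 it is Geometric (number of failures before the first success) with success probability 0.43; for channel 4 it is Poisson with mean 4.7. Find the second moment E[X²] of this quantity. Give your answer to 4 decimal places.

For each component E[X²] = Var + (mean)², giving 1: 50.5; 2: 42.6667; 3: 4.83991; 4: 26.79.
Overall E[X²] = 0.27·50.5 + 0.21·42.6667 + 0.24·4.83991 + 0.28·26.79 = 31.2578.

31.2578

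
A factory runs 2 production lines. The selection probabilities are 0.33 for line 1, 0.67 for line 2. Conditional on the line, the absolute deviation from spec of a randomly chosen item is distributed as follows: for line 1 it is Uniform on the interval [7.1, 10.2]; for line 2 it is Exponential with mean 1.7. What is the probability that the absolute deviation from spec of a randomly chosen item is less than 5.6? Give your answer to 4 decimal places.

0.6451

Conditional on each line, P(X < 5.6): 1: 0; 2: 0.962899.
By total probability, P(X < 5.6) = 0.33·0 + 0.67·0.962899 = 0.645142.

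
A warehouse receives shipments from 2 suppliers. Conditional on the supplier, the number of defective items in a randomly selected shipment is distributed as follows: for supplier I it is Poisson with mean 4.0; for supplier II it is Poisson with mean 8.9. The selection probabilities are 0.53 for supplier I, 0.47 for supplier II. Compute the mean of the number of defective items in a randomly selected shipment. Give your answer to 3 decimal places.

6.303

Component means — I: 4; II: 8.9.
E[X] = 0.53·4 + 0.47·8.9 = 6.303.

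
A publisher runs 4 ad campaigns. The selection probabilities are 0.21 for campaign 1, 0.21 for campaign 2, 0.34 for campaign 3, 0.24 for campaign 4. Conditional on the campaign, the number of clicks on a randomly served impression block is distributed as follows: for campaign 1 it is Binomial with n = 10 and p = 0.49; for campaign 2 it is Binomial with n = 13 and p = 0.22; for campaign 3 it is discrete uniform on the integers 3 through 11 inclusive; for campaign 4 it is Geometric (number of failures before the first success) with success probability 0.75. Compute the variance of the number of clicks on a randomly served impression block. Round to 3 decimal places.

10.088

Per component, 1: μ=4.9, E[X²]=26.509; 2: μ=2.86, E[X²]=10.4104; 3: μ=7, E[X²]=55.6667; 4: μ=0.333333, E[X²]=0.555556.
E[X] = 0.21·4.9 + 0.21·2.86 + 0.34·7 + 0.24·0.333333 = 4.0896.
E[X²] = 0.21·26.509 + 0.21·10.4104 + 0.34·55.6667 + 0.24·0.555556 = 26.8131.
Var(X) = E[X²] − (E[X])² = 26.8131 − 16.7248 = 10.0882.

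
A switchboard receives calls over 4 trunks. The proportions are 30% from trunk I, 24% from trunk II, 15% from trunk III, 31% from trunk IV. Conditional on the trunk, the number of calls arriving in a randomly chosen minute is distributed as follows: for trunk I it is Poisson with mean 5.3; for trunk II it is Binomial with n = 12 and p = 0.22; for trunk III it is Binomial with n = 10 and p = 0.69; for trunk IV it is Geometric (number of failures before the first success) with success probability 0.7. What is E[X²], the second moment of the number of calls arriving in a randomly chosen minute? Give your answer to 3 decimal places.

For each component E[X²] = Var + (mean)², giving I: 33.39; II: 9.0288; III: 49.749; IV: 0.795918.
Overall E[X²] = 0.3·33.39 + 0.24·9.0288 + 0.15·49.749 + 0.31·0.795918 = 19.893.

19.893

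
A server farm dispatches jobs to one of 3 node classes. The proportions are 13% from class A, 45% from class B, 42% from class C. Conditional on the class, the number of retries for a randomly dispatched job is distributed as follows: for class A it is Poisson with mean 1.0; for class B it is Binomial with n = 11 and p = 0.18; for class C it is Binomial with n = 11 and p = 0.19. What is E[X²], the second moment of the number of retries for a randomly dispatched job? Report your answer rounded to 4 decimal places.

For each component E[X²] = Var + (mean)², giving A: 2; B: 5.544; C: 6.061.
Overall E[X²] = 0.13·2 + 0.45·5.544 + 0.42·6.061 = 5.30042.

5.3004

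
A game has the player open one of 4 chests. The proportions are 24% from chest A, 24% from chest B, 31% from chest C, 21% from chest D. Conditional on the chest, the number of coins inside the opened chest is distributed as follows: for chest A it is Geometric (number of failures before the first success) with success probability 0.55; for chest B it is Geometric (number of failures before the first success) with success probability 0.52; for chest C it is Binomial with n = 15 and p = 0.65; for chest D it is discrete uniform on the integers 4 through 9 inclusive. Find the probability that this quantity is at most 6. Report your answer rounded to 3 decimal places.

Conditional on each chest, P(X ≤ 6): A: 0.996263; B: 0.994129; C: 0.0421938; D: 0.5.
By total probability, P(X ≤ 6) = 0.24·0.996263 + 0.24·0.994129 + 0.31·0.0421938 + 0.21·0.5 = 0.595774.

0.596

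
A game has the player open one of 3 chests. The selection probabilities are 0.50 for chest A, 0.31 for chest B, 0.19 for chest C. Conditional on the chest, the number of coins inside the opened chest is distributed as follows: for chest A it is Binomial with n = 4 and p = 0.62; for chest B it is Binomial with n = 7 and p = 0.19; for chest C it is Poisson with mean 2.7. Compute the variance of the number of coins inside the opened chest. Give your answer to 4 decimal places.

1.6383

Per component, A: μ=2.48, E[X²]=7.0928; B: μ=1.33, E[X²]=2.8462; C: μ=2.7, E[X²]=9.99.
E[X] = 0.5·2.48 + 0.31·1.33 + 0.19·2.7 = 2.1653.
E[X²] = 0.5·7.0928 + 0.31·2.8462 + 0.19·9.99 = 6.32682.
Var(X) = E[X²] − (E[X])² = 6.32682 − 4.68852 = 1.6383.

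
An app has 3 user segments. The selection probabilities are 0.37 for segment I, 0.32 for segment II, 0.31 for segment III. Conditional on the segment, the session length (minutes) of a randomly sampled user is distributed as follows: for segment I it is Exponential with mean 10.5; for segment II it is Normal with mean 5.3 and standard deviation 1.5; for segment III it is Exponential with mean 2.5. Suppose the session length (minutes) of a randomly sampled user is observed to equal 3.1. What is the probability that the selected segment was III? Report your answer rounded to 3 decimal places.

Likelihoods f(3.1 | ·): I: 0.0708909; II: 0.0907217; III: 0.115754.
Posterior ∝ prior × likelihood. Numerator for III: 0.31·0.115754 = 0.0358836.
Normalizing constant: 0.37·0.0708909 + 0.32·0.0907217 + 0.31·0.115754 = 0.0911442.
P(III | observation) = 0.0358836 / 0.0911442 = 0.393702.

0.394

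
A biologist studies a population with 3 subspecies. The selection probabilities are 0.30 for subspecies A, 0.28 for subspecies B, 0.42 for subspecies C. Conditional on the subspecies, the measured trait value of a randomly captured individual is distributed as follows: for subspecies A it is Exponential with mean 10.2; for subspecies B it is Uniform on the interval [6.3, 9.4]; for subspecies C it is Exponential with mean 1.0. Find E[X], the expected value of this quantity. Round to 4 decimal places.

Component means — A: 10.2; B: 7.85; C: 1.
E[X] = 0.3·10.2 + 0.28·7.85 + 0.42·1 = 5.678.

5.6780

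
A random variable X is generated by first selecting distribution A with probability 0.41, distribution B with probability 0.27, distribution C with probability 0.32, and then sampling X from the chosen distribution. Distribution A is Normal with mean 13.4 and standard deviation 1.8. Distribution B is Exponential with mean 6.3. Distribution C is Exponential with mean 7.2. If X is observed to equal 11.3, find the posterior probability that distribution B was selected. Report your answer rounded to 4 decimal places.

Likelihoods f(11.3 | ·): A: 0.112221; B: 0.026405; C: 0.0289112.
Posterior ∝ prior × likelihood. Numerator for B: 0.27·0.026405 = 0.00712936.
Normalizing constant: 0.41·0.112221 + 0.27·0.026405 + 0.32·0.0289112 = 0.0623918.
P(B | observation) = 0.00712936 / 0.0623918 = 0.114268.

0.1143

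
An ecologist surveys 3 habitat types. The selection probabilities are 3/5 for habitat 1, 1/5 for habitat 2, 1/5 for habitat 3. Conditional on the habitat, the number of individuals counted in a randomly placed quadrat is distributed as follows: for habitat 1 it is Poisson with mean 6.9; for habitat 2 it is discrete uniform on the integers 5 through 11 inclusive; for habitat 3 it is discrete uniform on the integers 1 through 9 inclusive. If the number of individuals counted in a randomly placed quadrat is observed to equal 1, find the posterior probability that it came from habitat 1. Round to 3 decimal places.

Likelihoods P(X=1 | ·): 1: 0.00695372; 2: 0; 3: 0.111111.
Posterior ∝ prior × likelihood. Numerator for 1: 0.6·0.00695372 = 0.00417223.
Normalizing constant: 0.6·0.00695372 + 0.2·0 + 0.2·0.111111 = 0.0263945.
P(1 | observation) = 0.00417223 / 0.0263945 = 0.158072.

0.158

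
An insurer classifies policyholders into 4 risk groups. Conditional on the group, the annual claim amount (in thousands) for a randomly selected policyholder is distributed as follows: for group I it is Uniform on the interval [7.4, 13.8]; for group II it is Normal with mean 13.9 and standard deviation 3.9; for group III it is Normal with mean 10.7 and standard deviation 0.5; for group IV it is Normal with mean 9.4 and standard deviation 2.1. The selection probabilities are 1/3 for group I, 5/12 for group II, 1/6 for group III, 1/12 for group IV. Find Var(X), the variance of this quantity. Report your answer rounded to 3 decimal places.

10.875

Per component, I: μ=10.6, E[X²]=115.773; II: μ=13.9, E[X²]=208.42; III: μ=10.7, E[X²]=114.74; IV: μ=9.4, E[X²]=92.77.
E[X] = 0.333333·10.6 + 0.416667·13.9 + 0.166667·10.7 + 0.0833333·9.4 = 11.8917.
E[X²] = 0.333333·115.773 + 0.416667·208.42 + 0.166667·114.74 + 0.0833333·92.77 = 152.287.
Var(X) = E[X²] − (E[X])² = 152.287 − 141.412 = 10.8752.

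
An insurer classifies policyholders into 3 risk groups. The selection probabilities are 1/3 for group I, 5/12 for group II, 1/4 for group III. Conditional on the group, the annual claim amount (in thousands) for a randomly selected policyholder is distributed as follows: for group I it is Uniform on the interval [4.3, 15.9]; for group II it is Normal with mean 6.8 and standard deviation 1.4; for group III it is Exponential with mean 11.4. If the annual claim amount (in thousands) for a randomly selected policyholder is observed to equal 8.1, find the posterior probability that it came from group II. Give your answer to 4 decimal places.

0.6613

Likelihoods f(8.1 | ·): I: 0.0862069; II: 0.18516; III: 0.043104.
Posterior ∝ prior × likelihood. Numerator for II: 0.416667·0.18516 = 0.0771501.
Normalizing constant: 0.333333·0.0862069 + 0.416667·0.18516 + 0.25·0.043104 = 0.116662.
P(II | observation) = 0.0771501 / 0.116662 = 0.661315.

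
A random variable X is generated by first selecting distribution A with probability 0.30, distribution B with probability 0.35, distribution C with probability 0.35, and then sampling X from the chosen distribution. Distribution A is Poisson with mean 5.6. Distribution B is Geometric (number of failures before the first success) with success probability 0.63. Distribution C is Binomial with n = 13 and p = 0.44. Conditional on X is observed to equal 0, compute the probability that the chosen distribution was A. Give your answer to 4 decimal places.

Likelihoods P(X=0 | ·): A: 0.00369786; B: 0.63; C: 0.000532653.
Posterior ∝ prior × likelihood. Numerator for A: 0.3·0.00369786 = 0.00110936.
Normalizing constant: 0.3·0.00369786 + 0.35·0.63 + 0.35·0.000532653 = 0.221796.
P(A | observation) = 0.00110936 / 0.221796 = 0.00500171.

0.0050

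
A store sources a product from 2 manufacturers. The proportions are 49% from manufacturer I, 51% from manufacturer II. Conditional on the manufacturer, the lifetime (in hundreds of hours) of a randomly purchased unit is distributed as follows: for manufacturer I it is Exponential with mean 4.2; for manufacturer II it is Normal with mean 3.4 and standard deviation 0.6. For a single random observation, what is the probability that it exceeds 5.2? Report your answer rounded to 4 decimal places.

0.1428

Conditional on each manufacturer, P(X > 5.2): I: 0.289936; II: 0.0013499.
By total probability, P(X > 5.2) = 0.49·0.289936 + 0.51·0.0013499 = 0.142757.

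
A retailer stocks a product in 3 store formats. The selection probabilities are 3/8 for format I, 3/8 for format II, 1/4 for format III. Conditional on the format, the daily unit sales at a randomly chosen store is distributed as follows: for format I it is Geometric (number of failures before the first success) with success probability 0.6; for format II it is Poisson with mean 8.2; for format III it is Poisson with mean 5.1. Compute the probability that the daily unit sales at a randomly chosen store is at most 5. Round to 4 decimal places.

Conditional on each format, P(X ≤ 5): I: 0.995904; II: 0.173594; III: 0.59842.
By total probability, P(X ≤ 5) = 0.375·0.995904 + 0.375·0.173594 + 0.25·0.59842 = 0.588167.

0.5882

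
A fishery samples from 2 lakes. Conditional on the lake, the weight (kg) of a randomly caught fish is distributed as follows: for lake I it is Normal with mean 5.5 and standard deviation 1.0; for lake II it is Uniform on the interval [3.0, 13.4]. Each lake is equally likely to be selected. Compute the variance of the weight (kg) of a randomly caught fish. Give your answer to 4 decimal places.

Per component, I: μ=5.5, E[X²]=31.25; II: μ=8.2, E[X²]=76.2533.
E[X] = 0.5·5.5 + 0.5·8.2 = 6.85.
E[X²] = 0.5·31.25 + 0.5·76.2533 = 53.7517.
Var(X) = E[X²] − (E[X])² = 53.7517 − 46.9225 = 6.82917.

6.8292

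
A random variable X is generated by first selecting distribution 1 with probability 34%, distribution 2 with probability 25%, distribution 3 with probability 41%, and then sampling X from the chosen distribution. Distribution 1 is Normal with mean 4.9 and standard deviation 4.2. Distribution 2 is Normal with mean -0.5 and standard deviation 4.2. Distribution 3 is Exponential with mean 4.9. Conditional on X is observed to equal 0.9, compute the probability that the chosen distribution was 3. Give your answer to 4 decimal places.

0.6183

Likelihoods f(0.9 | ·): 1: 0.0603534; 2: 0.0898531; 3: 0.169838.
Posterior ∝ prior × likelihood. Numerator for 3: 0.41·0.169838 = 0.0696337.
Normalizing constant: 0.34·0.0603534 + 0.25·0.0898531 + 0.41·0.169838 = 0.112617.
P(3 | observation) = 0.0696337 / 0.112617 = 0.618322.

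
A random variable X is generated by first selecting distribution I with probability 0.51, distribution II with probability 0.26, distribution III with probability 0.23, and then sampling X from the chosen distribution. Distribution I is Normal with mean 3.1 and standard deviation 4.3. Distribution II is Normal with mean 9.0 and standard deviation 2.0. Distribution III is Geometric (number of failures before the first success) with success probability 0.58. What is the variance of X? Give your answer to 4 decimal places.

Per component, I: μ=3.1, E[X²]=28.1; II: μ=9, E[X²]=85; III: μ=0.724138, E[X²]=1.77289.
E[X] = 0.51·3.1 + 0.26·9 + 0.23·0.724138 = 4.08755.
E[X²] = 0.51·28.1 + 0.26·85 + 0.23·1.77289 = 36.8388.
Var(X) = E[X²] − (E[X])² = 36.8388 − 16.7081 = 20.1307.

20.1307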